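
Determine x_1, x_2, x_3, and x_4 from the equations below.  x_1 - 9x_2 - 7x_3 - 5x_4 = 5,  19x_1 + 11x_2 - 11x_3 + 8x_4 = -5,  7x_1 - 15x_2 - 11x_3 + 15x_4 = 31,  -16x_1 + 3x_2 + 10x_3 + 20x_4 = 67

x_1 = -4, x_2 = 1, x_3 = -4, x_4 = 2

Row-reduce the augmented matrix:
R2 ← R2 − 19·R1.
R3 ← R3 − 7·R1.
R4 ← R4 + 16·R1.
R2 ← R2 / (182).
R1 ← R1 + 9·R2.
R3 ← R3 − 48·R2.
R4 ← R4 + 141·R2.
R3 ← R3 / (530/91).
R1 ← R1 + 88/91·R3.
R2 ← R2 − 61/91·R3.
R4 ← R4 + 681/91·R3.
R4 ← R4 / (26043/530).
R1 ← R1 − 2059/530·R4.
R2 ← R2 + 1093/530·R4.
R3 ← R3 − 1039/265·R4.
Reading off the reduced rows gives x_1 = -4, x_2 = 1, x_3 = -4, x_4 = 2.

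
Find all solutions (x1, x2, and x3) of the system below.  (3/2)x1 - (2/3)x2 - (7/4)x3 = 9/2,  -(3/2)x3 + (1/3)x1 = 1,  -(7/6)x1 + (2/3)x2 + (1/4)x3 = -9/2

Row-reduce:
R1 ← R1 / (3/2).
R2 ← R2 − 1/3·R1.
R3 ← R3 + 7/6·R1.
R2 ← R2 / (4/27).
R1 ← R1 + 4/9·R2.
R3 ← R3 − 4/27·R2.
Row 3 reduces to 0 = -1, a contradiction. The system is inconsistent.

no solution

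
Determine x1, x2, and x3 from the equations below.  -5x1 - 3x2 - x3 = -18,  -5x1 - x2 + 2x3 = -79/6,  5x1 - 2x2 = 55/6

Row-reduce the augmented matrix:
R1 ← R1 / (-5).
R2 ← R2 + 5·R1.
R3 ← R3 − 5·R1.
R2 ← R2 / (2).
R1 ← R1 − 3/5·R2.
R3 ← R3 + 5·R2.
R3 ← R3 / (13/2).
R1 ← R1 + 7/10·R3.
R2 ← R2 − 3/2·R3.
Reading off the reduced rows gives x1 = 5/2, x2 = 5/3, x3 = 1/2.

x1 = 5/2, x2 = 5/3, x3 = 1/2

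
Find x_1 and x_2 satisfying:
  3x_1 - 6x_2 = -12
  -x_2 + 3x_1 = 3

From equation 2: x_2 = -3 + 3·x_1.
Substitute into equation 1 and solve: x_1 = 2.
Then x_2 = 3.

x_1 = 2, x_2 = 3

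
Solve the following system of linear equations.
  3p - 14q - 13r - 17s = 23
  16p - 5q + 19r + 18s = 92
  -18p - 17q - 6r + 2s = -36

infinitely many solutions

Row-reduce:
R1 ← R1 / (3).
R2 ← R2 − 16·R1.
R3 ← R3 + 18·R1.
R2 ← R2 / (209/3).
R1 ← R1 + 14/3·R2.
R3 ← R3 + 101·R2.
R3 ← R3 / (9209/209).
R1 ← R1 − 331/209·R3.
R2 ← R2 − 265/209·R3.
Rank is 3 with 4 unknowns, leaving s free.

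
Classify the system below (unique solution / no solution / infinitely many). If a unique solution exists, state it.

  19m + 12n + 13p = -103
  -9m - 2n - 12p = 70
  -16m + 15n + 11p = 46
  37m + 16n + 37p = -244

no solution

Row-reduce:
R1 ← R1 / (19).
R2 ← R2 + 9·R1.
R3 ← R3 + 16·R1.
R4 ← R4 − 37·R1.
R2 ← R2 / (70/19).
R1 ← R1 − 12/19·R2.
R3 ← R3 − 477/19·R2.
R4 ← R4 + 140/19·R2.
R3 ← R3 / (4323/70).
R1 ← R1 − 59/35·R3.
R2 ← R2 + 111/70·R3.
Row 4 reduces to 0 = -1, a contradiction. The system is inconsistent.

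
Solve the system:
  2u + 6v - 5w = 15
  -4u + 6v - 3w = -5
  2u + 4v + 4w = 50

Row-reduce the augmented matrix:
R1 ← R1 / (2).
R2 ← R2 + 4·R1.
R3 ← R3 − 2·R1.
R2 ← R2 / (18).
R1 ← R1 − 3·R2.
R3 ← R3 + 2·R2.
R3 ← R3 / (68/9).
R1 ← R1 + 1/3·R3.
R2 ← R2 + 13/18·R3.
Reading off the reduced rows gives u = 5, v = 5, w = 5.

u = 5, v = 5, w = 5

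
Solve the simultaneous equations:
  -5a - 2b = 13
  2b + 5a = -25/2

no solution

Row-reduce:
R1 ← R1 / (-5).
R2 ← R2 − 5·R1.
Row 2 reduces to 0 = 1/2, a contradiction. The system is inconsistent.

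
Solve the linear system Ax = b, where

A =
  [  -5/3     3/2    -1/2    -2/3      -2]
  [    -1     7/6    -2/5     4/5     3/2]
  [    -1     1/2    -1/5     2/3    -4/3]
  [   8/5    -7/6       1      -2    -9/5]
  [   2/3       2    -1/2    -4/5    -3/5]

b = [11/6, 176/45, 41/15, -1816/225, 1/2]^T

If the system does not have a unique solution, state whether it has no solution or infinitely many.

x_1 = -3/5, x_2 = 2/3, x_3 = -7/3, x_4 = 2, x_5 = 0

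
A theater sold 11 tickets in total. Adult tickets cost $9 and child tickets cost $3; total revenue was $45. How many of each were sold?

adult tickets: 2, child tickets: 9

Let a = adult tickets, c = child tickets.
  a + c = 11
  9a + 3c = 45
Row-reduce the augmented matrix:
R2 ← R2 − 9·R1.
R2 ← R2 / (-6).
R1 ← R1 − 1·R2.
Reading off the reduced rows gives a = 2, c = 9.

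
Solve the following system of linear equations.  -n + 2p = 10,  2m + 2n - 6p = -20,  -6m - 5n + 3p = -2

Row-reduce the augmented matrix:
Swap R1 and R2.
R1 ← R1 / (2).
R3 ← R3 + 6·R1.
R2 ← R2 / (-1).
R1 ← R1 − 1·R2.
R3 ← R3 − 1·R2.
R3 ← R3 / (-13).
R1 ← R1 + 1·R3.
R2 ← R2 + 2·R3.
Reading off the reduced rows gives m = 4, n = -2, p = 4.

m = 4, n = -2, p = 4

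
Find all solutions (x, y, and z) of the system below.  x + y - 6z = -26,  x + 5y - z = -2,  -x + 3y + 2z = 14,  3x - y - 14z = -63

Row-reduce:
R2 ← R2 − 1·R1.
R3 ← R3 + 1·R1.
R4 ← R4 − 3·R1.
R2 ← R2 / (4).
R1 ← R1 − 1·R2.
R3 ← R3 − 4·R2.
R4 ← R4 + 4·R2.
R3 ← R3 / (-9).
R1 ← R1 + 29/4·R3.
R2 ← R2 − 5/4·R3.
R4 ← R4 − 9·R3.
Row 4 reduces to 0 = 3, a contradiction. The system is inconsistent.

no solution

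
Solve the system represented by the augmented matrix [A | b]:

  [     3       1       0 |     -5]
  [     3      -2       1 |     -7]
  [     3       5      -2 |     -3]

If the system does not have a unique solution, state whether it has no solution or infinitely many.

Row-reduce the augmented matrix:
R1 ← R1 / (3).
R2 ← R2 − 3·R1.
R3 ← R3 − 3·R1.
R2 ← R2 / (-3).
R1 ← R1 − 1/3·R2.
R3 ← R3 − 4·R2.
R3 ← R3 / (-2/3).
R1 ← R1 − 1/9·R3.
R2 ← R2 + 1/3·R3.
Reading off the reduced rows gives x_1 = -2, x_2 = 1, x_3 = 1.

x_1 = -2, x_2 = 1, x_3 = 1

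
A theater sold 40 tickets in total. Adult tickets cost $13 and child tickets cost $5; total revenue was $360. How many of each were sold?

Let a = adult tickets, c = child tickets.
  a + c = 40
  5c + 13a = 360
From equation 1: a = 40 − c.
Substitute into equation 2 and solve: c = 20.
Then a = 20.

adult tickets: 20, child tickets: 20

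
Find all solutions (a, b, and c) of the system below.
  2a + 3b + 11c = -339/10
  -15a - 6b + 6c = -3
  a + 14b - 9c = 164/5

a = -6/5, b = 1/2, c = -3

Row-reduce the augmented matrix:
R1 ← R1 / (2).
R2 ← R2 + 15·R1.
R3 ← R3 − 1·R1.
R2 ← R2 / (33/2).
R1 ← R1 − 3/2·R2.
R3 ← R3 − 25/2·R2.
R3 ← R3 / (-897/11).
R1 ← R1 + 28/11·R3.
R2 ← R2 − 59/11·R3.
Reading off the reduced rows gives a = -6/5, b = 1/2, c = -3.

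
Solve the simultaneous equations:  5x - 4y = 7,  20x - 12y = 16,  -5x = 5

Row-reduce the augmented matrix:
R1 ← R1 / (5).
R2 ← R2 − 20·R1.
R3 ← R3 + 5·R1.
R2 ← R2 / (4).
R1 ← R1 + 4/5·R2.
R3 ← R3 + 4·R2.
R3 reduces to 0 = 0, so the extra equation is consistent.
Reading off the reduced rows gives x = -1, y = -3.

x = -1, y = -3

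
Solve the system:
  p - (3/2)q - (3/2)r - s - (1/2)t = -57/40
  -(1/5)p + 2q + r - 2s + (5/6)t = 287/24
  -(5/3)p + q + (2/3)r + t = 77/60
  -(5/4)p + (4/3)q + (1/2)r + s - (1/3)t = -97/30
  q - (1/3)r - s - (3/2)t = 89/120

Row-reduce the augmented matrix:
R2 ← R2 + 1/5·R1.
R3 ← R3 + 5/3·R1.
R4 ← R4 + 5/4·R1.
R2 ← R2 / (17/10).
R1 ← R1 + 3/2·R2.
R3 ← R3 + 3/2·R2.
R4 ← R4 + 13/24·R2.
R5 ← R5 − 1·R2.
R3 ← R3 / (-62/51).
R1 ← R1 + 15/17·R3.
R2 ← R2 − 7/17·R3.
R4 ← R4 + 235/204·R3.
R5 ← R5 + 38/51·R3.
R4 ← R4 / (153/62).
R1 ← R1 + 10/31·R4.
R2 ← R2 + 78/31·R4.
R3 ← R3 − 92/31·R4.
R5 ← R5 − 233/93·R4.
R5 ← R5 / (-30125/33048).
R1 ← R1 + 880/1377·R5.
R2 ← R2 + 751/918·R5.
R3 ← R3 − 6221/5508·R5.
R4 ← R4 + 6677/11016·R5.
Reading off the reduced rows gives p = 2, q = 6/5, r = 5/2, s = -3, t = 7/4.

p = 2, q = 6/5, r = 5/2, s = -3, t = 7/4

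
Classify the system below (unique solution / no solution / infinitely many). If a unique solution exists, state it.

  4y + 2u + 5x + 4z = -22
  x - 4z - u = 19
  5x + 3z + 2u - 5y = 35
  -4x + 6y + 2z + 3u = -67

x = 4, y = -6, z = -3, u = -3

Row-reduce the augmented matrix:
R1 ← R1 / (5).
R2 ← R2 − 1·R1.
R3 ← R3 − 5·R1.
R4 ← R4 + 4·R1.
R2 ← R2 / (-4/5).
R1 ← R1 − 4/5·R2.
R3 ← R3 + 9·R2.
R4 ← R4 − 46/5·R2.
R3 ← R3 / (53).
R1 ← R1 + 4·R3.
R2 ← R2 − 6·R3.
R4 ← R4 + 50·R3.
R4 ← R4 / (178/53).
R1 ← R1 − 10/53·R4.
R2 ← R2 + 7/212·R4.
R3 ← R3 − 63/212·R4.
Reading off the reduced rows gives x = 4, y = -6, z = -3, u = -3.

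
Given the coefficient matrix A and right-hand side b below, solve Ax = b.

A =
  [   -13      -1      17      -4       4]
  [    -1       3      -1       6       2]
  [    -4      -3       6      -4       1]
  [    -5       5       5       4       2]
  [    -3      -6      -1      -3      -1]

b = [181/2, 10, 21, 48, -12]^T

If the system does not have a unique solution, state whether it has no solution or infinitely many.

no solution

Row-reduce:
R1 ← R1 / (-13).
R2 ← R2 + 1·R1.
R3 ← R3 + 4·R1.
R4 ← R4 + 5·R1.
R5 ← R5 + 3·R1.
R2 ← R2 / (40/13).
R1 ← R1 − 1/13·R2.
R3 ← R3 + 35/13·R2.
R4 ← R4 − 70/13·R2.
R5 ← R5 + 75/13·R2.
R3 ← R3 / (-5/4).
R1 ← R1 + 5/4·R3.
R2 ← R2 + 3/4·R3.
R4 ← R4 − 5/2·R3.
R5 ← R5 + 37/4·R3.
Swap R4 and R5.
R4 ← R4 / (-53/5).
R1 ← R1 + 13/5·R4.
R2 ← R2 − 2/5·R4.
R3 ← R3 + 11/5·R4.
Row 5 reduces to 0 = -1/2, a contradiction. The system is inconsistent.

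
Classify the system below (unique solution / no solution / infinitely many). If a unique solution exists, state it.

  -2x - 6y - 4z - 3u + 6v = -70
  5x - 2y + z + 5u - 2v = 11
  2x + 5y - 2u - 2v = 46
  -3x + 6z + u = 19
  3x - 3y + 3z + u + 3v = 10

x = 5, y = 6, z = 6, u = -2, v = -1

Row-reduce the augmented matrix:
R1 ← R1 / (-2).
R2 ← R2 − 5·R1.
R3 ← R3 − 2·R1.
R4 ← R4 + 3·R1.
R5 ← R5 − 3·R1.
R2 ← R2 / (-17).
R1 ← R1 − 3·R2.
R3 ← R3 + 1·R2.
R4 ← R4 − 9·R2.
R5 ← R5 + 12·R2.
R3 ← R3 / (-59/17).
R1 ← R1 − 7/17·R3.
R2 ← R2 − 9/17·R3.
R4 ← R4 − 123/17·R3.
R5 ← R5 − 57/17·R3.
R4 ← R4 / (-701/118).
R1 ← R1 − 57/118·R4.
R2 ← R2 + 35/59·R4.
R3 ← R3 − 165/118·R4.
R5 ← R5 + 379/59·R4.
R5 ← R5 / (663/701).
R1 ← R1 − 38/701·R5.
R2 ← R2 + 514/701·R5.
R3 ← R3 − 110/701·R5.
R4 ← R4 + 546/701·R5.
Reading off the reduced rows gives x = 5, y = 6, z = 6, u = -2, v = -1.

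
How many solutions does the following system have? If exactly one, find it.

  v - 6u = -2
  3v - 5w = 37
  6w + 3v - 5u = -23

u = 1, v = 4, w = -5

Row-reduce the augmented matrix:
R1 ← R1 / (-6).
R3 ← R3 + 5·R1.
R2 ← R2 / (3).
R1 ← R1 + 1/6·R2.
R3 ← R3 − 13/6·R2.
R3 ← R3 / (173/18).
R1 ← R1 + 5/18·R3.
R2 ← R2 + 5/3·R3.
Reading off the reduced rows gives u = 1, v = 4, w = -5.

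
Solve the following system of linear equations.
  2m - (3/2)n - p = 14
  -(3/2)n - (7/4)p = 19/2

Row-reduce:
R1 ← R1 / (2).
R2 ← R2 / (-3/2).
R1 ← R1 + 3/4·R2.
Rank is 2 with 3 unknowns, leaving p free.

infinitely many solutions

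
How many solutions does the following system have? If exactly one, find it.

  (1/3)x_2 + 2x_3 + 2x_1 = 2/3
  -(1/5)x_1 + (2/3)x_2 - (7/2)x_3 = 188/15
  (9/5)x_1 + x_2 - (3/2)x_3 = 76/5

no solution

Row-reduce:
R1 ← R1 / (2).
R2 ← R2 + 1/5·R1.
R3 ← R3 − 9/5·R1.
R2 ← R2 / (7/10).
R1 ← R1 − 1/6·R2.
R3 ← R3 − 7/10·R2.
Row 3 reduces to 0 = 2, a contradiction. The system is inconsistent.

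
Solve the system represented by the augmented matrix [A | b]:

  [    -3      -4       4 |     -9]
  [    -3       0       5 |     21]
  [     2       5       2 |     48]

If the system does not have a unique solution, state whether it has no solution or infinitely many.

x_1 = 3, x_2 = 6, x_3 = 6

Row-reduce the augmented matrix:
R1 ← R1 / (-3).
R2 ← R2 + 3·R1.
R3 ← R3 − 2·R1.
R2 ← R2 / (4).
R1 ← R1 − 4/3·R2.
R3 ← R3 − 7/3·R2.
R3 ← R3 / (49/12).
R1 ← R1 + 5/3·R3.
R2 ← R2 − 1/4·R3.
Reading off the reduced rows gives x_1 = 3, x_2 = 6, x_3 = 6.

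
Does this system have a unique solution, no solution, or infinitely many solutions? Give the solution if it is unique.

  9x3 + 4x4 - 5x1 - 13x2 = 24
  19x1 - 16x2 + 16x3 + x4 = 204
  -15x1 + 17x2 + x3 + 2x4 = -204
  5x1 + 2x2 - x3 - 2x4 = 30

x1 = 6, x2 = -6, x3 = 0, x4 = -6

Row-reduce the augmented matrix:
R1 ← R1 / (-5).
R2 ← R2 − 19·R1.
R3 ← R3 + 15·R1.
R4 ← R4 − 5·R1.
R2 ← R2 / (-327/5).
R1 ← R1 − 13/5·R2.
R3 ← R3 − 56·R2.
R4 ← R4 + 11·R2.
R3 ← R3 / (5554/327).
R1 ← R1 − 64/327·R3.
R2 ← R2 + 251/327·R3.
R4 ← R4 + 145/327·R3.
R4 ← R4 / (-1732/2777).
R1 ← R1 + 557/2777·R4.
R2 ← R2 + 202/2777·R4.
R3 ← R3 − 633/2777·R4.
Reading off the reduced rows gives x1 = 6, x2 = -6, x3 = 0, x4 = -6.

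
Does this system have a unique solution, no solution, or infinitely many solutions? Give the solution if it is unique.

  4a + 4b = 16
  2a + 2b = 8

infinitely many solutions

Row-reduce:
R1 ← R1 / (4).
R2 ← R2 − 2·R1.
Rank is 1 with 2 unknowns, leaving b free.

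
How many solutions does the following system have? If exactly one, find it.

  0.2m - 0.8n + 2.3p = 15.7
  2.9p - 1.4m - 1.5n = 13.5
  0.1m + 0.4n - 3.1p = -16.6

Row-reduce the augmented matrix:
R1 ← R1 / (1/5).
R2 ← R2 + 7/5·R1.
R3 ← R3 − 1/10·R1.
R2 ← R2 / (-71/10).
R1 ← R1 + 4·R2.
R3 ← R3 − 4/5·R2.
R3 ← R3 / (-599/284).
R1 ← R1 − 113/142·R3.
R2 ← R2 + 190/71·R3.
Reading off the reduced rows gives m = 5, n = -4, p = 5.

m = 5, n = -4, p = 5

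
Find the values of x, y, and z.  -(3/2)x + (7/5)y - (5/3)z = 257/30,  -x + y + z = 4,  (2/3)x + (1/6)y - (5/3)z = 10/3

Row-reduce the augmented matrix:
R1 ← R1 / (-3/2).
R2 ← R2 + 1·R1.
R3 ← R3 − 2/3·R1.
R2 ← R2 / (1/15).
R1 ← R1 + 14/15·R2.
R3 ← R3 − 71/90·R2.
R3 ← R3 / (-493/18).
R1 ← R1 − 92/3·R3.
R2 ← R2 − 95/3·R3.
Reading off the reduced rows gives x = 1, y = 6, z = -1.

x = 1, y = 6, z = -1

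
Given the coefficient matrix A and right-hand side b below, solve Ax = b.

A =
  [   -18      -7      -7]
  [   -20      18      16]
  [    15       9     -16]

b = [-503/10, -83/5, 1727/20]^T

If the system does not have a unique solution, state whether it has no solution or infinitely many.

x_1 = 9/4, x_2 = 3, x_3 = -8/5

Row-reduce the augmented matrix:
R1 ← R1 / (-18).
R2 ← R2 + 20·R1.
R3 ← R3 − 15·R1.
R2 ← R2 / (232/9).
R1 ← R1 − 7/18·R2.
R3 ← R3 − 19/6·R2.
R3 ← R3 / (-5743/232).
R1 ← R1 − 7/232·R3.
R2 ← R2 − 107/116·R3.
Reading off the reduced rows gives x_1 = 9/4, x_2 = 3, x_3 = -8/5.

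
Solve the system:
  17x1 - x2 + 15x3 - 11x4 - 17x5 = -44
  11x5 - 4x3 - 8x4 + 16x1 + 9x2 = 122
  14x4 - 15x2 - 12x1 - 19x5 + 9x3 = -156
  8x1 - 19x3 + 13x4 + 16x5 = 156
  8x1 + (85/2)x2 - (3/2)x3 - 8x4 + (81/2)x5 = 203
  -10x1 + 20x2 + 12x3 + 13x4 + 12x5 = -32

no solution

Row-reduce:
R1 ← R1 / (17).
R2 ← R2 − 16·R1.
R3 ← R3 + 12·R1.
R4 ← R4 − 8·R1.
R5 ← R5 − 8·R1.
R6 ← R6 + 10·R1.
R2 ← R2 / (169/17).
R1 ← R1 + 1/17·R2.
R3 ← R3 + 267/17·R2.
R4 ← R4 − 8/17·R2.
R5 ← R5 − 1461/34·R2.
R6 ← R6 − 330/17·R2.
R3 ← R3 / (-1527/169).
R1 ← R1 − 131/169·R3.
R2 ← R2 + 308/169·R3.
R4 ← R4 + 4259/169·R3.
R5 ← R5 − 23577/338·R3.
R6 ← R6 − 9498/169·R3.
R4 ← R4 / (-14803/1527).
R1 ← R1 − 337/1527·R4.
R2 ← R2 + 2704/1527·R4.
R3 ← R3 + 1682/1527·R4.
R5 ← R5 − 32495/509·R4.
R6 ← R6 − 32495/509·R4.
R5 ← R5 / (-631954/14803).
R1 ← R1 + 934/14803·R5.
R2 ← R2 − 31873/14803·R5.
R3 ← R3 + 2630/14803·R5.
R4 ← R4 − 14950/14803·R5.
R6 ← R6 + 631954/14803·R5.
Row 6 reduces to 0 = -1, a contradiction. The system is inconsistent.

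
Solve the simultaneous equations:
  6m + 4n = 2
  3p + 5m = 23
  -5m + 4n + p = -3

Row-reduce the augmented matrix:
R1 ← R1 / (6).
R2 ← R2 − 5·R1.
R3 ← R3 + 5·R1.
R2 ← R2 / (-10/3).
R1 ← R1 − 2/3·R2.
R3 ← R3 − 22/3·R2.
R3 ← R3 / (38/5).
R1 ← R1 − 3/5·R3.
R2 ← R2 + 9/10·R3.
Reading off the reduced rows gives m = 1, n = -1, p = 6.

m = 1, n = -1, p = 6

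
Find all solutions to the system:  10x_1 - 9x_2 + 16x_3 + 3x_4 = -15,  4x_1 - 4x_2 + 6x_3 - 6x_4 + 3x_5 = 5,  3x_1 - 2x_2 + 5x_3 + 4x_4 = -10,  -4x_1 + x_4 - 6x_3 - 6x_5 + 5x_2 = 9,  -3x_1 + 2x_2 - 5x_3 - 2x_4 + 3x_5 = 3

Row-reduce:
R1 ← R1 / (10).
R2 ← R2 − 4·R1.
R3 ← R3 − 3·R1.
R4 ← R4 + 4·R1.
R5 ← R5 + 3·R1.
R2 ← R2 / (-2/5).
R1 ← R1 + 9/10·R2.
R3 ← R3 − 7/10·R2.
R4 ← R4 − 7/5·R2.
R5 ← R5 + 7/10·R2.
R3 ← R3 / (-1/2).
R1 ← R1 − 5/2·R3.
R2 ← R2 − 1·R3.
R4 ← R4 + 1·R3.
R5 ← R5 − 1/2·R3.
R4 ← R4 / (-4).
R1 ← R1 + 31·R4.
R2 ← R2 + 1·R4.
R3 ← R3 − 19·R4.
R5 ← R5 − 2·R4.
Rank is 4 with 5 unknowns, leaving x_5 free.

infinitely many solutions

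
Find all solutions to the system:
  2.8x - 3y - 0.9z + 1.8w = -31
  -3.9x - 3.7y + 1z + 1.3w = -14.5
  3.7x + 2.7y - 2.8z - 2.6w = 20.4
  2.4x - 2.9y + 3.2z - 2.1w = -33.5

x = -4, y = 6, z = -4, w = -3

Row-reduce the augmented matrix:
R1 ← R1 / (14/5).
R2 ← R2 + 39/10·R1.
R3 ← R3 − 37/10·R1.
R4 ← R4 − 12/5·R1.
R2 ← R2 / (-1103/140).
R1 ← R1 + 15/14·R2.
R3 ← R3 − 933/140·R2.
R4 ← R4 + 23/70·R2.
R3 ← R3 / (-10066/5515).
R1 ← R1 + 633/2206·R3.
R2 ← R2 − 71/2206·R3.
R4 ← R4 − 87843/22060·R3.
R4 ← R4 / (-439307/57520).
R1 ← R1 − 16167/40264·R4.
R2 ← R2 + 20705/40264·R4.
R3 ← R3 − 19393/20132·R4.
Reading off the reduced rows gives x = -4, y = 6, z = -4, w = -3.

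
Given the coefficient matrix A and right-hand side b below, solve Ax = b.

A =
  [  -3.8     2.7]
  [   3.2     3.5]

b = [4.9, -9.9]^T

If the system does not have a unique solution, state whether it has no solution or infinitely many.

Row-reduce the augmented matrix:
R1 ← R1 / (-19/5).
R2 ← R2 − 16/5·R1.
R2 ← R2 / (1097/190).
R1 ← R1 + 27/38·R2.
Reading off the reduced rows gives x_1 = -2, x_2 = -1.

x_1 = -2, x_2 = -1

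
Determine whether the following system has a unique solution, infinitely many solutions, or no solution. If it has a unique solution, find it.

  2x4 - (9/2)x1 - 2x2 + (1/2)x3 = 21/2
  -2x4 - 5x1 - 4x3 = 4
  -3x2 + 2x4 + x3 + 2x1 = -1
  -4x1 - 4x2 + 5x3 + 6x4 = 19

no solution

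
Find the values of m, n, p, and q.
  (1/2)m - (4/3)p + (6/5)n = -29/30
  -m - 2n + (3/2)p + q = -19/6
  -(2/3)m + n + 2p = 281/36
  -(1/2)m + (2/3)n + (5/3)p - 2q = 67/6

Row-reduce the augmented matrix:
R1 ← R1 / (1/2).
R2 ← R2 + 1·R1.
R3 ← R3 + 2/3·R1.
R4 ← R4 + 1/2·R1.
R2 ← R2 / (2/5).
R1 ← R1 − 12/5·R2.
R3 ← R3 − 13/5·R2.
R4 ← R4 − 28/15·R2.
R3 ← R3 / (281/36).
R1 ← R1 − 13/3·R3.
R2 ← R2 + 35/12·R3.
R4 ← R4 − 52/9·R3.
R4 ← R4 / (-1564/843).
R1 ← R1 + 672/281·R4.
R2 ← R2 − 20/281·R4.
R3 ← R3 + 234/281·R4.
Reading off the reduced rows gives m = 2/3, n = 9/4, p = 3, q = -5/2.

m = 2/3, n = 9/4, p = 3, q = -5/2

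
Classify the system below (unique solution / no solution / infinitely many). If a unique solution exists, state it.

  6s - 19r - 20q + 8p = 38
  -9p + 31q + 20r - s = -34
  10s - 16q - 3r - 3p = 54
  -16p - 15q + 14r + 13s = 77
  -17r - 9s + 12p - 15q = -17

no solution

Row-reduce:
R1 ← R1 / (8).
R2 ← R2 + 9·R1.
R3 ← R3 + 3·R1.
R4 ← R4 + 16·R1.
R5 ← R5 − 12·R1.
R2 ← R2 / (17/2).
R1 ← R1 + 5/2·R2.
R3 ← R3 + 47/2·R2.
R4 ← R4 + 55·R2.
R5 ← R5 − 15·R2.
R3 ← R3 / (-947/68).
R1 ← R1 + 189/68·R3.
R2 ← R2 + 11/68·R3.
R4 ← R4 + 2237/68·R3.
R5 ← R5 − 947/68·R3.
R4 ← R4 / (-4056/947).
R1 ← R1 + 3008/947·R4.
R2 ← R2 − 331/947·R4.
R3 ← R3 + 1914/947·R4.
Row 5 reduces to 0 = 3, a contradiction. The system is inconsistent.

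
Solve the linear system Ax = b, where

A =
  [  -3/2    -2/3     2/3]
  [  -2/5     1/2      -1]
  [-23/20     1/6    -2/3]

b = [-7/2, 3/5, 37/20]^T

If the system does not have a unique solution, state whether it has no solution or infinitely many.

Row-reduce:
R1 ← R1 / (-3/2).
R2 ← R2 + 2/5·R1.
R3 ← R3 + 23/20·R1.
R2 ← R2 / (61/90).
R1 ← R1 − 4/9·R2.
R3 ← R3 − 61/90·R2.
Row 3 reduces to 0 = 3, a contradiction. The system is inconsistent.

no solution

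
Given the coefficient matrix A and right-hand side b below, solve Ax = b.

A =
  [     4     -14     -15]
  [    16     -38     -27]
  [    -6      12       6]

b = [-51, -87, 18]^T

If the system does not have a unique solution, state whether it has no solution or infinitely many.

infinitely many solutions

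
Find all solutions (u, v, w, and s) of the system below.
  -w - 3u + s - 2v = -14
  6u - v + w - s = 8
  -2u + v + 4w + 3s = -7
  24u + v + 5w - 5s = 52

infinitely many solutions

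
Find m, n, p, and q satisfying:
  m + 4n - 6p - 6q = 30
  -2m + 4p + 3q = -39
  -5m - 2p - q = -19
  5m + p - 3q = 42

Row-reduce the augmented matrix:
R2 ← R2 + 2·R1.
R3 ← R3 + 5·R1.
R4 ← R4 − 5·R1.
R2 ← R2 / (8).
R1 ← R1 − 4·R2.
R3 ← R3 − 20·R2.
R4 ← R4 + 20·R2.
R3 ← R3 / (-12).
R1 ← R1 + 2·R3.
R2 ← R2 + 1·R3.
R4 ← R4 − 11·R3.
R4 ← R4 / (-79/24).
R1 ← R1 + 1/12·R4.
R2 ← R2 + 5/12·R4.
R3 ← R3 − 17/24·R4.
Reading off the reduced rows gives m = 6, n = -6, p = -3, q = -5.

m = 6, n = -6, p = -3, q = -5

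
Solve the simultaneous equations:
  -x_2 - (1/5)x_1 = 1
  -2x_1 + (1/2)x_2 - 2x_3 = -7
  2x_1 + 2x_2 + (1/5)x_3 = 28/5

Row-reduce the augmented matrix:
R1 ← R1 / (-1/5).
R2 ← R2 + 2·R1.
R3 ← R3 − 2·R1.
R2 ← R2 / (21/2).
R1 ← R1 − 5·R2.
R3 ← R3 + 8·R2.
R3 ← R3 / (-139/105).
R1 ← R1 − 20/21·R3.
R2 ← R2 + 4/21·R3.
Reading off the reduced rows gives x_1 = 5, x_2 = -2, x_3 = -2.

x_1 = 5, x_2 = -2, x_3 = -2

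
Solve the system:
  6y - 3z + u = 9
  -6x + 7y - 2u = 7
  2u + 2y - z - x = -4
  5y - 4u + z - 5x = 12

no solution

Row-reduce:
Swap R1 and R2.
R1 ← R1 / (-6).
R3 ← R3 + 1·R1.
R4 ← R4 + 5·R1.
R2 ← R2 / (6).
R1 ← R1 + 7/6·R2.
R3 ← R3 − 5/6·R2.
R4 ← R4 + 5/6·R2.
R3 ← R3 / (-7/12).
R1 ← R1 + 7/12·R3.
R2 ← R2 + 1/2·R3.
R4 ← R4 − 7/12·R3.
Row 4 reduces to 0 = 1, a contradiction. The system is inconsistent.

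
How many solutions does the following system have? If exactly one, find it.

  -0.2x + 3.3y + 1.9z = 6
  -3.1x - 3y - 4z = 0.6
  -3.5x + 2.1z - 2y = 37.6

x = -6, y = -2, z = 6

Row-reduce the augmented matrix:
R1 ← R1 / (-1/5).
R2 ← R2 + 31/10·R1.
R3 ← R3 + 7/2·R1.
R2 ← R2 / (-1083/20).
R1 ← R1 + 33/2·R2.
R3 ← R3 + 239/4·R2.
R3 ← R3 / (20791/3610).
R1 ← R1 − 250/361·R3.
R2 ← R2 − 223/361·R3.
Reading off the reduced rows gives x = -6, y = -2, z = 6.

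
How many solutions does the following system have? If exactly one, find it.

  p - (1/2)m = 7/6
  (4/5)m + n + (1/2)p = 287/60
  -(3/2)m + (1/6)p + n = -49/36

Row-reduce the augmented matrix:
R1 ← R1 / (-1/2).
R2 ← R2 − 4/5·R1.
R3 ← R3 + 3/2·R1.
R3 ← R3 − 1·R2.
R3 ← R3 / (-74/15).
R1 ← R1 + 2·R3.
R2 ← R2 − 21/10·R3.
Reading off the reduced rows gives m = 7/3, n = 7/4, p = 7/3.

m = 7/3, n = 7/4, p = 7/3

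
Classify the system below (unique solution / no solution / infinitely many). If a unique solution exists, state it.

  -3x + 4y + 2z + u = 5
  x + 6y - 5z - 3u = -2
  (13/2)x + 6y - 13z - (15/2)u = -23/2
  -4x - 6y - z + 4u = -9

infinitely many solutions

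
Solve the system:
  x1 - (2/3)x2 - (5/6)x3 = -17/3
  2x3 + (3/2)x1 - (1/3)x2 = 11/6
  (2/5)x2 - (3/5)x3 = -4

Row-reduce the augmented matrix:
R2 ← R2 − 3/2·R1.
R2 ← R2 / (2/3).
R1 ← R1 + 2/3·R2.
R3 ← R3 − 2/5·R2.
R3 ← R3 / (-51/20).
R1 ← R1 − 29/12·R3.
R2 ← R2 − 39/8·R3.
Reading off the reduced rows gives x1 = -5, x2 = -4, x3 = 4.

x1 = -5, x2 = -4, x3 = 4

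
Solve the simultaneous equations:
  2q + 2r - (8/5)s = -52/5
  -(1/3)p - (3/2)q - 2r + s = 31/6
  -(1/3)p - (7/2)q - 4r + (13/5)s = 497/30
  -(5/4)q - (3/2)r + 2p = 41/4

Row-reduce:
Swap R1 and R2.
R1 ← R1 / (-1/3).
R3 ← R3 + 1/3·R1.
R4 ← R4 − 2·R1.
R2 ← R2 / (2).
R1 ← R1 − 9/2·R2.
R3 ← R3 + 2·R2.
R4 ← R4 + 41/4·R2.
Swap R3 and R4.
R3 ← R3 / (-13/4).
R1 ← R1 − 3/2·R3.
R2 ← R2 − 1·R3.
Row 4 reduces to 0 = 1, a contradiction. The system is inconsistent.

no solution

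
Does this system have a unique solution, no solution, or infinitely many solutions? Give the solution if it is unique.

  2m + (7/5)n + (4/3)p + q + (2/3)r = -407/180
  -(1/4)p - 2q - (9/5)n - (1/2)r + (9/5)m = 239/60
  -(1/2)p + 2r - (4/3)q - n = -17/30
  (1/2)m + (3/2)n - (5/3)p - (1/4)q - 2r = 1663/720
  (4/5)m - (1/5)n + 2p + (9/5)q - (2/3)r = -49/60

Row-reduce the augmented matrix:
R1 ← R1 / (2).
R2 ← R2 − 9/5·R1.
R4 ← R4 − 1/2·R1.
R5 ← R5 − 4/5·R1.
R2 ← R2 / (-153/50).
R1 ← R1 − 7/10·R2.
R3 ← R3 + 1·R2.
R4 ← R4 − 23/20·R2.
R5 ← R5 + 19/25·R2.
R3 ← R3 / (-4/153).
R1 ← R1 − 205/612·R3.
R2 ← R2 − 145/306·R3.
R4 ← R4 + 3115/1224·R3.
R5 ← R5 − 559/306·R3.
R4 ← R4 / (3451/96).
R1 ← R1 + 245/48·R4.
R2 ← R2 + 145/24·R4.
R3 ← R3 − 59/4·R4.
R5 ← R5 + 993/40·R4.
R5 ← R5 / (197399/51765).
R1 ← R1 + 7885/2958·R5.
R2 ← R2 − 1460/357·R5.
R3 ← R3 − 17428/3451·R5.
R4 ← R4 + 22297/3451·R5.
Reading off the reduced rows gives m = 1/3, n = -2/3, p = -1/3, q = -3/4, r = -6/5.

m = 1/3, n = -2/3, p = -1/3, q = -3/4, r = -6/5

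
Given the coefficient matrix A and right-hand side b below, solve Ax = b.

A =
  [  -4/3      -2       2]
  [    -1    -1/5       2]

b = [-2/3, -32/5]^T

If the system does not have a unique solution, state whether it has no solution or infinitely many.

infinitely many solutions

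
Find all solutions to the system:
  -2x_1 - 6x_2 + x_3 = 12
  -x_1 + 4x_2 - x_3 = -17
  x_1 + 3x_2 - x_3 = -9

Row-reduce the augmented matrix:
R1 ← R1 / (-2).
R2 ← R2 + 1·R1.
R3 ← R3 − 1·R1.
R2 ← R2 / (7).
R1 ← R1 − 3·R2.
R3 ← R3 / (-1/2).
R1 ← R1 − 1/7·R3.
R2 ← R2 + 3/14·R3.
Reading off the reduced rows gives x_1 = 3, x_2 = -2, x_3 = 6.

x_1 = 3, x_2 = -2, x_3 = 6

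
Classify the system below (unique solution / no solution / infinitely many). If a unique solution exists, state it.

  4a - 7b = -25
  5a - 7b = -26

a = -1, b = 3

Row-reduce the augmented matrix:
R1 ← R1 / (4).
R2 ← R2 − 5·R1.
R2 ← R2 / (7/4).
R1 ← R1 + 7/4·R2.
Reading off the reduced rows gives a = -1, b = 3.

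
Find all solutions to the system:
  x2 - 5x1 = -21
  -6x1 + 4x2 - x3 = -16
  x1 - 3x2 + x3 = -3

no solution

Row-reduce:
R1 ← R1 / (-5).
R2 ← R2 + 6·R1.
R3 ← R3 − 1·R1.
R2 ← R2 / (14/5).
R1 ← R1 + 1/5·R2.
R3 ← R3 + 14/5·R2.
Row 3 reduces to 0 = 2, a contradiction. The system is inconsistent.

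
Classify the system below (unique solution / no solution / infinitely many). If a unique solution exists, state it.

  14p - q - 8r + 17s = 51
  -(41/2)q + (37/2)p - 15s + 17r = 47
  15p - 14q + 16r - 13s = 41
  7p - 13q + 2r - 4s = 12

infinitely many solutions

Row-reduce:
R1 ← R1 / (14).
R2 ← R2 − 37/2·R1.
R3 ← R3 − 15·R1.
R4 ← R4 − 7·R1.
R2 ← R2 / (-537/28).
R1 ← R1 + 1/14·R2.
R3 ← R3 + 181/14·R2.
R4 ← R4 + 25/2·R2.
R3 ← R3 / (3214/537).
R1 ← R1 + 362/537·R3.
R2 ← R2 + 772/537·R3.
R4 ← R4 + 6428/537·R3.
Rank is 3 with 4 unknowns, leaving s free.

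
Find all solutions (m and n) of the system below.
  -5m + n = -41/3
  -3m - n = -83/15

m = 12/5, n = -5/3

From equation 1: n = -41/3 + 5·m.
Substitute into equation 2 and solve: m = 12/5.
Then n = -5/3.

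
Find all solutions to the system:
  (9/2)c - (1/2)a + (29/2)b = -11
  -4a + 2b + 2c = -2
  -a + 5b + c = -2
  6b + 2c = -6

no solution

Row-reduce:
R1 ← R1 / (-1/2).
R2 ← R2 + 4·R1.
R3 ← R3 + 1·R1.
R2 ← R2 / (-114).
R1 ← R1 + 29·R2.
R3 ← R3 + 24·R2.
R4 ← R4 − 6·R2.
R3 ← R3 / (-16/19).
R1 ← R1 + 20/57·R3.
R2 ← R2 − 17/57·R3.
R4 ← R4 − 4/19·R3.
Row 4 reduces to 0 = -1, a contradiction. The system is inconsistent.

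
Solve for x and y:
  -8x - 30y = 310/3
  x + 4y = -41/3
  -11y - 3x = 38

Row-reduce the augmented matrix:
R1 ← R1 / (-8).
R2 ← R2 − 1·R1.
R3 ← R3 + 3·R1.
R2 ← R2 / (1/4).
R1 ← R1 − 15/4·R2.
R3 ← R3 − 1/4·R2.
R3 reduces to 0 = 0, so the extra equation is consistent.
Reading off the reduced rows gives x = -5/3, y = -3.

x = -5/3, y = -3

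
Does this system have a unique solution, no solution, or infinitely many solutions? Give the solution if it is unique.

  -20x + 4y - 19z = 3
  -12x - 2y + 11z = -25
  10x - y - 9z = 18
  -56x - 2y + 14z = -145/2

Row-reduce:
R1 ← R1 / (-20).
R2 ← R2 + 12·R1.
R3 ← R3 − 10·R1.
R4 ← R4 + 56·R1.
R2 ← R2 / (-22/5).
R1 ← R1 + 1/5·R2.
R3 ← R3 − 1·R2.
R4 ← R4 + 66/5·R2.
R3 ← R3 / (-295/22).
R1 ← R1 + 3/44·R3.
R2 ← R2 + 56/11·R3.
Row 4 reduces to 0 = -1/2, a contradiction. The system is inconsistent.

no solution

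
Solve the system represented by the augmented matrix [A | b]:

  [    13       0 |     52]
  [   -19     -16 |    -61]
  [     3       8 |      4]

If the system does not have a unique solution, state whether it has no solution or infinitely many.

no solution

Row-reduce:
R1 ← R1 / (13).
R2 ← R2 + 19·R1.
R3 ← R3 − 3·R1.
R2 ← R2 / (-16).
R3 ← R3 − 8·R2.
Row 3 reduces to 0 = -1/2, a contradiction. The system is inconsistent.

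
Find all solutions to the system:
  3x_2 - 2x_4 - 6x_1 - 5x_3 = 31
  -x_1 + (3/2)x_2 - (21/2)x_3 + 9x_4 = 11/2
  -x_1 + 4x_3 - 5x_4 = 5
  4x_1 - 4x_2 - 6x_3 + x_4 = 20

infinitely many solutions

Row-reduce:
R1 ← R1 / (-6).
R2 ← R2 + 1·R1.
R3 ← R3 + 1·R1.
R4 ← R4 − 4·R1.
R1 ← R1 + 1/2·R2.
R3 ← R3 + 1/2·R2.
R4 ← R4 + 2·R2.
Swap R3 and R4.
R3 ← R3 / (-86/3).
R1 ← R1 + 4·R3.
R2 ← R2 + 29/3·R3.
Rank is 3 with 4 unknowns, leaving x_4 free.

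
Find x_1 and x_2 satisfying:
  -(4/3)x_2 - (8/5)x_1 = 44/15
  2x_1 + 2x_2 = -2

x_1 = -6, x_2 = 5

Row-reduce the augmented matrix:
R1 ← R1 / (-8/5).
R2 ← R2 − 2·R1.
R2 ← R2 / (1/3).
R1 ← R1 − 5/6·R2.
Reading off the reduced rows gives x_1 = -6, x_2 = 5.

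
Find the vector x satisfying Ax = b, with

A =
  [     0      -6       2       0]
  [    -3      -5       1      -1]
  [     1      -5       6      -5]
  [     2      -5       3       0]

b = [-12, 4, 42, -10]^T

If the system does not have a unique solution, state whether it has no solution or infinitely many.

Row-reduce the augmented matrix:
Swap R1 and R2.
R1 ← R1 / (-3).
R3 ← R3 − 1·R1.
R4 ← R4 − 2·R1.
R2 ← R2 / (-6).
R1 ← R1 − 5/3·R2.
R3 ← R3 + 20/3·R2.
R4 ← R4 + 25/3·R2.
R3 ← R3 / (37/9).
R1 ← R1 − 2/9·R3.
R2 ← R2 + 1/3·R3.
R4 ← R4 − 8/9·R3.
R4 ← R4 / (18/37).
R1 ← R1 − 23/37·R4.
R2 ← R2 + 16/37·R4.
R3 ← R3 + 48/37·R4.
Reading off the reduced rows gives x_1 = -4, x_2 = 4, x_3 = 6, x_4 = -6.

x_1 = -4, x_2 = 4, x_3 = 6, x_4 = -6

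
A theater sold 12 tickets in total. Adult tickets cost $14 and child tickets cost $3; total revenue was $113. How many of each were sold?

Let a = adult tickets, c = child tickets.
  a + c = 12
  14a + 3c = 113
From equation 1: a = 12 − c.
Substitute into equation 2 and solve: c = 5.
Then a = 7.

adult tickets: 7, child tickets: 5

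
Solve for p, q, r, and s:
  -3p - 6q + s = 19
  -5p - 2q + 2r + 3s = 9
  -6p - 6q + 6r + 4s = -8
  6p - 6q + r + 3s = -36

Row-reduce the augmented matrix:
R1 ← R1 / (-3).
R2 ← R2 + 5·R1.
R3 ← R3 + 6·R1.
R4 ← R4 − 6·R1.
R2 ← R2 / (8).
R1 ← R1 − 2·R2.
R3 ← R3 − 6·R2.
R4 ← R4 + 18·R2.
R3 ← R3 / (9/2).
R1 ← R1 + 1/2·R3.
R2 ← R2 − 1/4·R3.
R4 ← R4 − 11/2·R3.
R4 ← R4 / (61/9).
R1 ← R1 + 5/9·R4.
R2 ← R2 − 1/9·R4.
R3 ← R3 − 2/9·R4.
Reading off the reduced rows gives p = -5, q = -1, r = -6, s = -2.

p = -5, q = -1, r = -6, s = -2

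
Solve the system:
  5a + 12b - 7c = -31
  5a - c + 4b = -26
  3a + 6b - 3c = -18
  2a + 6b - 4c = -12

no solution

Row-reduce:
R1 ← R1 / (5).
R2 ← R2 − 5·R1.
R3 ← R3 − 3·R1.
R4 ← R4 − 2·R1.
R2 ← R2 / (-8).
R1 ← R1 − 12/5·R2.
R3 ← R3 + 6/5·R2.
R4 ← R4 − 6/5·R2.
R3 ← R3 / (3/10).
R1 ← R1 − 2/5·R3.
R2 ← R2 + 3/4·R3.
R4 ← R4 + 3/10·R3.
Row 4 reduces to 0 = 1, a contradiction. The system is inconsistent.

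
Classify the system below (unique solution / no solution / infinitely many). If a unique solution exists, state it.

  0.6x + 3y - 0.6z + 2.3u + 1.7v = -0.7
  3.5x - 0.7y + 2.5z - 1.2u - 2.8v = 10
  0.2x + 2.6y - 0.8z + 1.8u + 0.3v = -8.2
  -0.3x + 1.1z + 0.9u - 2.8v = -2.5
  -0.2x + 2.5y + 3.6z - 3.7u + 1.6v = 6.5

x = 2, y = -4, z = 6, u = 3, v = 4

Row-reduce the augmented matrix:
R1 ← R1 / (3/5).
R2 ← R2 − 7/2·R1.
R3 ← R3 − 1/5·R1.
R4 ← R4 + 3/10·R1.
R5 ← R5 + 1/5·R1.
R2 ← R2 / (-91/5).
R1 ← R1 − 5·R2.
R3 ← R3 − 8/5·R2.
R4 ← R4 − 3/2·R2.
R5 ← R5 − 7/2·R2.
R3 ← R3 / (-33/455).
R1 ← R1 − 59/91·R3.
R2 ← R2 + 30/91·R3.
R4 ← R4 − 589/455·R3.
R5 ← R5 − 296/65·R3.
R4 ← R4 / (-4813/1320).
R1 ← R1 + 107/44·R4.
R2 ← R2 − 257/132·R4.
R3 ← R3 − 229/66·R4.
R5 ← R5 + 28439/1320·R4.
R5 ← R5 / (3683133/48130).
R1 ← R1 − 157213/28878·R5.
R2 ← R2 + 112691/14439·R5.
R3 ← R3 + 70067/9626·R5.
R4 ← R4 − 36579/4813·R5.
Reading off the reduced rows gives x = 2, y = -4, z = 6, u = 3, v = 4.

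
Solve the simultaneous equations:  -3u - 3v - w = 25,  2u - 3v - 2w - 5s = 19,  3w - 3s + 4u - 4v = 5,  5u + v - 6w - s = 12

Row-reduce the augmented matrix:
R1 ← R1 / (-3).
R2 ← R2 − 2·R1.
R3 ← R3 − 4·R1.
R4 ← R4 − 5·R1.
R2 ← R2 / (-5).
R1 ← R1 − 1·R2.
R3 ← R3 + 8·R2.
R4 ← R4 + 4·R2.
R3 ← R3 / (89/15).
R1 ← R1 + 1/5·R3.
R2 ← R2 − 8/15·R3.
R4 ← R4 + 83/15·R3.
R4 ← R4 / (682/89).
R1 ← R1 + 74/89·R4.
R2 ← R2 − 49/89·R4.
R3 ← R3 − 75/89·R4.
Reading off the reduced rows gives u = -1, v = -6, w = -4, s = 1.

u = -1, v = -6, w = -4, s = 1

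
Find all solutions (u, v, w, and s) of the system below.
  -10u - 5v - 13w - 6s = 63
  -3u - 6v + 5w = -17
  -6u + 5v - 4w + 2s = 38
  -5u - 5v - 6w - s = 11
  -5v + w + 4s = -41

u = -4, v = 4, w = -1, s = -5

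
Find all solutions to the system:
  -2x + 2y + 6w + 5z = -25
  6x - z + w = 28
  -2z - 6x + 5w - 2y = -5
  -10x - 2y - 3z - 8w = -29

no solution

Row-reduce:
R1 ← R1 / (-2).
R2 ← R2 − 6·R1.
R3 ← R3 + 6·R1.
R4 ← R4 + 10·R1.
R2 ← R2 / (6).
R1 ← R1 + 1·R2.
R3 ← R3 + 8·R2.
R4 ← R4 + 12·R2.
R3 ← R3 / (5/3).
R1 ← R1 + 1/6·R3.
R2 ← R2 − 7/3·R3.
Row 4 reduces to 0 = 2, a contradiction. The system is inconsistent.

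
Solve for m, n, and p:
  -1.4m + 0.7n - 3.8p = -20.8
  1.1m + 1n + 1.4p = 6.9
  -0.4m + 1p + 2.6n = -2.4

Row-reduce the augmented matrix:
R1 ← R1 / (-7/5).
R2 ← R2 − 11/10·R1.
R3 ← R3 + 2/5·R1.
R2 ← R2 / (31/20).
R1 ← R1 + 1/2·R2.
R3 ← R3 − 12/5·R2.
R3 ← R3 / (4927/1085).
R1 ← R1 − 478/217·R3.
R2 ← R2 + 222/217·R3.
Reading off the reduced rows gives m = 3, n = -2, p = 4.

m = 3, n = -2, p = 4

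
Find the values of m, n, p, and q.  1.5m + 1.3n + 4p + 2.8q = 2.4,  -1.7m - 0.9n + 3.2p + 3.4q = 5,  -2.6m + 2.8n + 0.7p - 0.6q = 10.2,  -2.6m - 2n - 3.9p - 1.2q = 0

m = -2, n = 2, p = 0, q = 1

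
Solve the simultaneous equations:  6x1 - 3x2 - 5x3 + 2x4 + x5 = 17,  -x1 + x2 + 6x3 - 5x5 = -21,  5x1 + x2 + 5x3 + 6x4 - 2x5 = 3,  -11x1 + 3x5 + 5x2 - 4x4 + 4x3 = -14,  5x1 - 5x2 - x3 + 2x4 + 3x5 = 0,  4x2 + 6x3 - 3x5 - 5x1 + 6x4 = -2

no solution

Row-reduce:
R1 ← R1 / (6).
R2 ← R2 + 1·R1.
R3 ← R3 − 5·R1.
R4 ← R4 + 11·R1.
R5 ← R5 − 5·R1.
R6 ← R6 + 5·R1.
R2 ← R2 / (1/2).
R1 ← R1 + 1/2·R2.
R3 ← R3 − 7/2·R2.
R4 ← R4 + 1/2·R2.
R5 ← R5 + 5/2·R2.
R6 ← R6 − 3/2·R2.
R3 ← R3 / (-27).
R1 ← R1 − 13/3·R3.
R2 ← R2 − 31/3·R3.
R5 ← R5 − 29·R3.
R6 ← R6 + 41/3·R3.
Swap R4 and R5.
R4 ← R4 / (112/27).
R1 ← R1 − 80/81·R4.
R2 ← R2 − 116/81·R4.
R3 ← R3 + 2/27·R4.
R6 ← R6 − 458/81·R4.
Swap R5 and R6.
R5 ← R5 / (-3151/168).
R1 ← R1 + 50/21·R5.
R2 ← R2 + 143/84·R5.
R3 ← R3 + 53/56·R5.
R4 ← R4 − 305/112·R5.
Row 6 reduces to 0 = -1, a contradiction. The system is inconsistent.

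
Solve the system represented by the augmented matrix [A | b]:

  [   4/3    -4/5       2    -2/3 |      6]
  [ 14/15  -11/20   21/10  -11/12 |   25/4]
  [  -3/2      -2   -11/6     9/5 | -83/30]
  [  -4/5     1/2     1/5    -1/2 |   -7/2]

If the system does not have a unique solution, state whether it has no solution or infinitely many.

Row-reduce:
R1 ← R1 / (4/3).
R2 ← R2 − 14/15·R1.
R3 ← R3 + 3/2·R1.
R4 ← R4 + 4/5·R1.
R2 ← R2 / (1/100).
R1 ← R1 + 3/5·R2.
R3 ← R3 + 29/10·R2.
R4 ← R4 − 1/50·R2.
R3 ← R3 / (2441/12).
R1 ← R1 − 87/2·R3.
R2 ← R2 − 70·R3.
Row 4 reduces to 0 = -4, a contradiction. The system is inconsistent.

no solution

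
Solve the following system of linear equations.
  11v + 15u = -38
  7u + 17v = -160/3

u = -1/3, v = -3

Row-reduce the augmented matrix:
R1 ← R1 / (15).
R2 ← R2 − 7·R1.
R2 ← R2 / (178/15).
R1 ← R1 − 11/15·R2.
Reading off the reduced rows gives u = -1/3, v = -3.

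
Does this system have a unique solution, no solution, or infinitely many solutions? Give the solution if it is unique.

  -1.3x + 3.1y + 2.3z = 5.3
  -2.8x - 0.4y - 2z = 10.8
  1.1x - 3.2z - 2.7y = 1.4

x = -1, y = 5, z = -5

Row-reduce the augmented matrix:
R1 ← R1 / (-13/10).
R2 ← R2 + 14/5·R1.
R3 ← R3 − 11/10·R1.
R2 ← R2 / (-92/13).
R1 ← R1 + 31/13·R2.
R3 ← R3 + 1/13·R2.
R3 ← R3 / (-271/230).
R1 ← R1 − 66/115·R3.
R2 ← R2 − 113/115·R3.
Reading off the reduced rows gives x = -1, y = 5, z = -5.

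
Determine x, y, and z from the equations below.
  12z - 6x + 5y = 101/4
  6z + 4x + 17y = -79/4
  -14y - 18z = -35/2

x = -1, y = -7/4, z = 7/3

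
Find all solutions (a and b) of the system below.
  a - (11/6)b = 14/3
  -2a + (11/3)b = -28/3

Row-reduce:
R2 ← R2 + 2·R1.
Rank is 1 with 2 unknowns, leaving b free.

infinitely many solutions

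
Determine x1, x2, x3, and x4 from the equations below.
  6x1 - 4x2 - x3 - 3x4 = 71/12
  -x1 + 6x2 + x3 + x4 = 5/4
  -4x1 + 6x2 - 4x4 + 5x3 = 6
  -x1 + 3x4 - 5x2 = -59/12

x1 = 1, x2 = 1/3, x3 = 1, x4 = -3/4

Row-reduce the augmented matrix:
R1 ← R1 / (6).
R2 ← R2 + 1·R1.
R3 ← R3 + 4·R1.
R4 ← R4 + 1·R1.
R2 ← R2 / (16/3).
R1 ← R1 + 2/3·R2.
R3 ← R3 − 10/3·R2.
R4 ← R4 + 17/3·R2.
R3 ← R3 / (61/16).
R1 ← R1 + 1/16·R3.
R2 ← R2 − 5/32·R3.
R4 ← R4 − 23/32·R3.
R4 ← R4 / (515/122).
R1 ← R1 + 33/61·R4.
R2 ← R2 − 43/122·R4.
R3 ← R3 + 101/61·R4.
Reading off the reduced rows gives x1 = 1, x2 = 1/3, x3 = 1, x4 = -3/4.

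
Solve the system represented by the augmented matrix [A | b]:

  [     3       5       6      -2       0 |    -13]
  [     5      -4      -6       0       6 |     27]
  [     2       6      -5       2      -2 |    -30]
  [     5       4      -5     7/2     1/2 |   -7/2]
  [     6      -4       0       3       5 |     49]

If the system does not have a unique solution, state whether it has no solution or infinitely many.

no solution

Row-reduce:
R1 ← R1 / (3).
R2 ← R2 − 5·R1.
R3 ← R3 − 2·R1.
R4 ← R4 − 5·R1.
R5 ← R5 − 6·R1.
R2 ← R2 / (-37/3).
R1 ← R1 − 5/3·R2.
R3 ← R3 − 8/3·R2.
R4 ← R4 + 13/3·R2.
R5 ← R5 + 14·R2.
R3 ← R3 / (-461/37).
R1 ← R1 + 6/37·R3.
R2 ← R2 − 48/37·R3.
R4 ← R4 + 347/37·R3.
R5 ← R5 − 228/37·R3.
R4 ← R4 / (2407/922).
R1 ← R1 + 124/461·R4.
R2 ← R2 − 70/461·R4.
R3 ← R3 + 150/461·R4.
R5 ← R5 − 2407/461·R4.
Row 5 reduces to 0 = -4, a contradiction. The system is inconsistent.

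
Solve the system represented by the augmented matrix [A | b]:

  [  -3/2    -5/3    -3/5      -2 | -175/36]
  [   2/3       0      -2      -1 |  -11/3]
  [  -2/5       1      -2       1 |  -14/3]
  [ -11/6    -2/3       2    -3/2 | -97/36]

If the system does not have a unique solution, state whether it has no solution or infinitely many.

x_1 = 5/2, x_2 = -7/3, x_3 = 5/3, x_4 = 2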